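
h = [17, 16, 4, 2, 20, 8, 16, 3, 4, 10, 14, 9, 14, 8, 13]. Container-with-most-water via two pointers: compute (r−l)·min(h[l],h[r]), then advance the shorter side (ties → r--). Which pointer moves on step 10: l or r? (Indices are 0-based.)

r

[0,14] min(17,13)*14=182 best=182 * → r--
[0,13] min(17,8)*13=104 best=182 → r--
[0,12] min(17,14)*12=168 best=182 → r--
[0,11] min(17,9)*11=99 best=182 → r--
[0,10] min(17,14)*10=140 best=182 → r--
[0,9] min(17,10)*9=90 best=182 → r--
[0,8] min(17,4)*8=32 best=182 → r--
[0,7] min(17,3)*7=21 best=182 → r--
[0,6] min(17,16)*6=96 best=182 → r--
[0,5] min(17,8)*5=40 best=182 → r--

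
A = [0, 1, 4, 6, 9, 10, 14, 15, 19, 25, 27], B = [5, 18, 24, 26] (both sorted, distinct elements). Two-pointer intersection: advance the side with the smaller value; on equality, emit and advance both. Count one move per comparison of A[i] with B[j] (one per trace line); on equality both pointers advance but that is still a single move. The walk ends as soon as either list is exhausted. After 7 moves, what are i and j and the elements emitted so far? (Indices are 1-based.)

i=7, j=2, emitted=[]

[i=1,j=1] 0<5 → i++
[i=2,j=1] 1<5 → i++
[i=3,j=1] 4<5 → i++
[i=4,j=1] 6>5 → j++
[i=4,j=2] 6<18 → i++
[i=5,j=2] 9<18 → i++
[i=6,j=2] 10<18 → i++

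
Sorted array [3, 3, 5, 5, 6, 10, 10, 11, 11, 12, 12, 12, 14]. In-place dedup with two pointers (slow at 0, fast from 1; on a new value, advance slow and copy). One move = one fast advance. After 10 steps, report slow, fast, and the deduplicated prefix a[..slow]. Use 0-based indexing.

slow=0 fast=1: a[fast]=3=a[slow] dup, fast++
slow=0 fast=2: a[fast]=5≠a[slow]=3 write a[1]=5, slow++,fast++
slow=1 fast=3: a[fast]=5=a[slow] dup, fast++
slow=1 fast=4: a[fast]=6≠a[slow]=5 write a[2]=6, slow++,fast++
slow=2 fast=5: a[fast]=10≠a[slow]=6 write a[3]=10, slow++,fast++
slow=3 fast=6: a[fast]=10=a[slow] dup, fast++
slow=3 fast=7: a[fast]=11≠a[slow]=10 write a[4]=11, slow++,fast++
slow=4 fast=8: a[fast]=11=a[slow] dup, fast++
slow=4 fast=9: a[fast]=12≠a[slow]=11 write a[5]=12, slow++,fast++
slow=5 fast=10: a[fast]=12=a[slow] dup, fast++

slow=5, fast=11, prefix=[3, 5, 6, 10, 11, 12]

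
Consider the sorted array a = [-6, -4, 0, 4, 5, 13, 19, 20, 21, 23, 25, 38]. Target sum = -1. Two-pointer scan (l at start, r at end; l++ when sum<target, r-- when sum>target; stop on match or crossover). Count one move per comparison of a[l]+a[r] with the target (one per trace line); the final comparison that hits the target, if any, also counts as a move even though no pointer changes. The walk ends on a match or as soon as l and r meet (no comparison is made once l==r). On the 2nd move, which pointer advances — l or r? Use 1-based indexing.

r

[1,12] -6+38=32 >-1 → r--
[1,11] -6+25=19 >-1 → r--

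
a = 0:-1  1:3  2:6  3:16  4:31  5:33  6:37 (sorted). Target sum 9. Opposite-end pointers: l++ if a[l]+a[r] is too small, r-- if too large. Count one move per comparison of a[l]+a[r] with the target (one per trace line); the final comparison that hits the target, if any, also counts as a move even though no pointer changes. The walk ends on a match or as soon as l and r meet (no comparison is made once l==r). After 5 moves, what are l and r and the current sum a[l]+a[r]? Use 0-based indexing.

l=1, r=2, sum=9

[0,6] -1+37=36 >9 → r--
[0,5] -1+33=32 >9 → r--
[0,4] -1+31=30 >9 → r--
[0,3] -1+16=15 >9 → r--
[0,2] -1+6=5 <9 → l++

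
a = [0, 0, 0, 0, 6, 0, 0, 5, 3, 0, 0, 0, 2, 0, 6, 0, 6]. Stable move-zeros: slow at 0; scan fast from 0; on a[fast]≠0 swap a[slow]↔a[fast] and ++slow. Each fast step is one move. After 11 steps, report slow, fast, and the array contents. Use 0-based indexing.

(s=0,f=0) a[fast]=0 → fast++
(s=0,f=1) a[fast]=0 → fast++
(s=0,f=2) a[fast]=0 → fast++
(s=0,f=3) a[fast]=0 → fast++
(s=0,f=4) a[fast]=6≠0 swap→a[0]=6 → slow++,fast++
(s=1,f=5) a[fast]=0 → fast++
(s=1,f=6) a[fast]=0 → fast++
(s=1,f=7) a[fast]=5≠0 swap→a[1]=5 → slow++,fast++
(s=2,f=8) a[fast]=3≠0 swap→a[2]=3 → slow++,fast++
(s=3,f=9) a[fast]=0 → fast++
(s=3,f=10) a[fast]=0 → fast++

slow=3, fast=11, a=[6, 5, 3, 0, 0, 0, 0, 0, 0, 0, 0, 0, 2, 0, 6, 0, 6]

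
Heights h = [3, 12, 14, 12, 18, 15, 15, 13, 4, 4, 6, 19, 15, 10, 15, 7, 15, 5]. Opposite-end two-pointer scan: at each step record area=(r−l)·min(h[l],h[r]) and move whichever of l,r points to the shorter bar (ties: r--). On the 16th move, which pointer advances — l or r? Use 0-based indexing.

l=0 r=17: min(3,5)*17=51 best=51 *, l++
l=1 r=17: min(12,5)*16=80 best=80 *, r--
l=1 r=16: min(12,15)*15=180 best=180 *, l++
l=2 r=16: min(14,15)*14=196 best=196 *, l++
l=3 r=16: min(12,15)*13=156 best=196, l++
l=4 r=16: min(18,15)*12=180 best=196, r--
l=4 r=15: min(18,7)*11=77 best=196, r--
l=4 r=14: min(18,15)*10=150 best=196, r--
l=4 r=13: min(18,10)*9=90 best=196, r--
l=4 r=12: min(18,15)*8=120 best=196, r--
l=4 r=11: min(18,19)*7=126 best=196, l++
l=5 r=11: min(15,19)*6=90 best=196, l++
l=6 r=11: min(15,19)*5=75 best=196, l++
l=7 r=11: min(13,19)*4=52 best=196, l++
l=8 r=11: min(4,19)*3=12 best=196, l++
l=9 r=11: min(4,19)*2=8 best=196, l++

l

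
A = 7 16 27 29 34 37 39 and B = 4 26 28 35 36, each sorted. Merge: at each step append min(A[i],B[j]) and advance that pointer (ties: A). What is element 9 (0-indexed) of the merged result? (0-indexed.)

merged[9] = 36

[i=0,j=0] A[i]=7>B[j]=4 take 4 → j++
[i=0,j=1] A[i]=7<=B[j]=26 take 7 → i++
[i=1,j=1] A[i]=16<=B[j]=26 take 16 → i++
[i=2,j=1] A[i]=27>B[j]=26 take 26 → j++
[i=2,j=2] A[i]=27<=B[j]=28 take 27 → i++
[i=3,j=2] A[i]=29>B[j]=28 take 28 → j++
[i=3,j=3] A[i]=29<=B[j]=35 take 29 → i++
[i=4,j=3] A[i]=34<=B[j]=35 take 34 → i++
[i=5,j=3] A[i]=37>B[j]=35 take 35 → j++
[i=5,j=4] A[i]=37>B[j]=36 take 36 → j++
[i=5,j=5] B done, take A[i]=37 → i++
[i=6,j=5] B done, take A[i]=39 → i++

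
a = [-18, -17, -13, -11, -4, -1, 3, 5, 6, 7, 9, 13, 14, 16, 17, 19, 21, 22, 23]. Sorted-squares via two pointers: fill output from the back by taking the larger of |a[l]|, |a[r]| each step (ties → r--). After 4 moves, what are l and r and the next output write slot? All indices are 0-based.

l=0, r=14, next write slot=14

l=0 r=18: |-18|<=|23| out[18]=529, r--
l=0 r=17: |-18|<=|22| out[17]=484, r--
l=0 r=16: |-18|<=|21| out[16]=441, r--
l=0 r=15: |-18|<=|19| out[15]=361, r--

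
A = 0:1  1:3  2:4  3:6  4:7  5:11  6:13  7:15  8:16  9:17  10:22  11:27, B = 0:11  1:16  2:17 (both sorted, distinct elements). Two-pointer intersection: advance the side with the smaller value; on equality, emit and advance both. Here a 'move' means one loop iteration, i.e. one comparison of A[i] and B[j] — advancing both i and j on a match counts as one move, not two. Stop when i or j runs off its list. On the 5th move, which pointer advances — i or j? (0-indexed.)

[i=0,j=0] 1<11 → i++
[i=1,j=0] 3<11 → i++
[i=2,j=0] 4<11 → i++
[i=3,j=0] 6<11 → i++
[i=4,j=0] 7<11 → i++

i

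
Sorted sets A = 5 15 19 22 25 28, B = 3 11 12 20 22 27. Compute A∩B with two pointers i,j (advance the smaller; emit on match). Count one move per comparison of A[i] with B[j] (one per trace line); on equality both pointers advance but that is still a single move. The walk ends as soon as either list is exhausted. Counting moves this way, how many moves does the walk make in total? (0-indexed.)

10 moves

i=0 j=0: 5>3, j++
i=0 j=1: 5<11, i++
i=1 j=1: 15>11, j++
i=1 j=2: 15>12, j++
i=1 j=3: 15<20, i++
i=2 j=3: 19<20, i++
i=3 j=3: 22>20, j++
i=3 j=4: 22==22 emit, i++,j++
i=4 j=5: 25<27, i++
i=5 j=5: 28>27, j++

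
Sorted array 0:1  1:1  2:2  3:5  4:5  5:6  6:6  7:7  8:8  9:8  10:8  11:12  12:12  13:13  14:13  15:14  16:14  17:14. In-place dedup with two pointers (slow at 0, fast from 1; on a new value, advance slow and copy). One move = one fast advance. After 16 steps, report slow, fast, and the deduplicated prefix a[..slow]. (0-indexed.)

slow=0 fast=1: a[fast]=1=a[slow] dup, fast++
slow=0 fast=2: a[fast]=2≠a[slow]=1 write a[1]=2, slow++,fast++
slow=1 fast=3: a[fast]=5≠a[slow]=2 write a[2]=5, slow++,fast++
slow=2 fast=4: a[fast]=5=a[slow] dup, fast++
slow=2 fast=5: a[fast]=6≠a[slow]=5 write a[3]=6, slow++,fast++
slow=3 fast=6: a[fast]=6=a[slow] dup, fast++
slow=3 fast=7: a[fast]=7≠a[slow]=6 write a[4]=7, slow++,fast++
slow=4 fast=8: a[fast]=8≠a[slow]=7 write a[5]=8, slow++,fast++
slow=5 fast=9: a[fast]=8=a[slow] dup, fast++
slow=5 fast=10: a[fast]=8=a[slow] dup, fast++
slow=5 fast=11: a[fast]=12≠a[slow]=8 write a[6]=12, slow++,fast++
slow=6 fast=12: a[fast]=12=a[slow] dup, fast++
slow=6 fast=13: a[fast]=13≠a[slow]=12 write a[7]=13, slow++,fast++
slow=7 fast=14: a[fast]=13=a[slow] dup, fast++
slow=7 fast=15: a[fast]=14≠a[slow]=13 write a[8]=14, slow++,fast++
slow=8 fast=16: a[fast]=14=a[slow] dup, fast++

slow=8, fast=17, prefix=[1, 2, 5, 6, 7, 8, 12, 13, 14]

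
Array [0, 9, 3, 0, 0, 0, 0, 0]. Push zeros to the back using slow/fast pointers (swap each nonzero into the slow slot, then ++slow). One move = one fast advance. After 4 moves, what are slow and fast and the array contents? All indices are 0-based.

slow=2, fast=4, a=[9, 3, 0, 0, 0, 0, 0, 0]

slow=0 fast=0: a[fast]=0, fast++
slow=0 fast=1: a[fast]=9≠0 swap→a[0]=9, slow++,fast++
slow=1 fast=2: a[fast]=3≠0 swap→a[1]=3, slow++,fast++
slow=2 fast=3: a[fast]=0, fast++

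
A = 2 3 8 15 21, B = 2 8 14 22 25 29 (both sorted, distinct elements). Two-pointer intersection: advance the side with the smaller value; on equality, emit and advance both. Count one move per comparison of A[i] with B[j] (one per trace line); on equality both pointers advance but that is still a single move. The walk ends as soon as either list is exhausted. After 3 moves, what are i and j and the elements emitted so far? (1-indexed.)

i=4, j=3, emitted=[2, 8]

i=1 j=1: 2==2 emit, i++,j++
i=2 j=2: 3<8, i++
i=3 j=2: 8==8 emit, i++,j++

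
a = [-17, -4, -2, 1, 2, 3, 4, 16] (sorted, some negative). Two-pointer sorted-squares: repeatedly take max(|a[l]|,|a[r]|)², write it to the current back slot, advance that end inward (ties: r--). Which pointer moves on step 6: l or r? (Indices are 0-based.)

[0,7] |-17|>|16| out[7]=289 → l++
[1,7] |-4|<=|16| out[6]=256 → r--
[1,6] |-4|<=|4| out[5]=16 → r--
[1,5] |-4|>|3| out[4]=16 → l++
[2,5] |-2|<=|3| out[3]=9 → r--
[2,4] |-2|<=|2| out[2]=4 → r--

r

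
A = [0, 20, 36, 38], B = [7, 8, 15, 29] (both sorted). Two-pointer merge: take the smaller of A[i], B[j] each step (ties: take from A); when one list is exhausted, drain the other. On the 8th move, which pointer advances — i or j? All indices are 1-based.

i

[i=1,j=1] A[i]=0<=B[j]=7 take 0 → i++
[i=2,j=1] A[i]=20>B[j]=7 take 7 → j++
[i=2,j=2] A[i]=20>B[j]=8 take 8 → j++
[i=2,j=3] A[i]=20>B[j]=15 take 15 → j++
[i=2,j=4] A[i]=20<=B[j]=29 take 20 → i++
[i=3,j=4] A[i]=36>B[j]=29 take 29 → j++
[i=3,j=5] B done, take A[i]=36 → i++
[i=4,j=5] B done, take A[i]=38 → i++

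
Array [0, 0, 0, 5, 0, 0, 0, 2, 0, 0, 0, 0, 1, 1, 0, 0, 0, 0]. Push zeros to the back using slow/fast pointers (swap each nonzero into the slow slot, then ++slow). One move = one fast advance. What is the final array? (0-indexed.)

[5, 2, 1, 1, 0, 0, 0, 0, 0, 0, 0, 0, 0, 0, 0, 0, 0, 0]

(s=0,f=0) a[fast]=0 → fast++
(s=0,f=1) a[fast]=0 → fast++
(s=0,f=2) a[fast]=0 → fast++
(s=0,f=3) a[fast]=5≠0 swap→a[0]=5 → slow++,fast++
(s=1,f=4) a[fast]=0 → fast++
(s=1,f=5) a[fast]=0 → fast++
(s=1,f=6) a[fast]=0 → fast++
(s=1,f=7) a[fast]=2≠0 swap→a[1]=2 → slow++,fast++
(s=2,f=8) a[fast]=0 → fast++
(s=2,f=9) a[fast]=0 → fast++
(s=2,f=10) a[fast]=0 → fast++
(s=2,f=11) a[fast]=0 → fast++
(s=2,f=12) a[fast]=1≠0 swap→a[2]=1 → slow++,fast++
(s=3,f=13) a[fast]=1≠0 swap→a[3]=1 → slow++,fast++
(s=4,f=14) a[fast]=0 → fast++
(s=4,f=15) a[fast]=0 → fast++
(s=4,f=16) a[fast]=0 → fast++
(s=4,f=17) a[fast]=0 → fast++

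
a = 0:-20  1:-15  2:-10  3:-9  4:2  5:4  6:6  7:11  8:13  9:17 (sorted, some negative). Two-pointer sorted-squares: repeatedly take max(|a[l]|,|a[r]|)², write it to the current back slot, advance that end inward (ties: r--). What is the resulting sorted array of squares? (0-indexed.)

[4, 16, 36, 81, 100, 121, 169, 225, 289, 400]

l=0 r=9: |-20|>|17| out[9]=400, l++
l=1 r=9: |-15|<=|17| out[8]=289, r--
l=1 r=8: |-15|>|13| out[7]=225, l++
l=2 r=8: |-10|<=|13| out[6]=169, r--
l=2 r=7: |-10|<=|11| out[5]=121, r--
l=2 r=6: |-10|>|6| out[4]=100, l++
l=3 r=6: |-9|>|6| out[3]=81, l++
l=4 r=6: |2|<=|6| out[2]=36, r--
l=4 r=5: |2|<=|4| out[1]=16, r--
l=4 r=4: |2|<=|2| out[0]=4, r--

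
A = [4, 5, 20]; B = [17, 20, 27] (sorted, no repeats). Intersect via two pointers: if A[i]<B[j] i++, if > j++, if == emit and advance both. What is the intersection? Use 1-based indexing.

[i=1,j=1] 4<17 → i++
[i=2,j=1] 5<17 → i++
[i=3,j=1] 20>17 → j++
[i=3,j=2] 20==20 emit → i++,j++

intersection = [20]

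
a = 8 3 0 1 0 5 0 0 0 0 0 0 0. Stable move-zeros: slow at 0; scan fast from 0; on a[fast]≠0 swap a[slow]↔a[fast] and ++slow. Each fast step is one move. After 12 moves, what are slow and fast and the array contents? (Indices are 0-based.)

(s=0,f=0) a[fast]=8≠0 swap→a[0]=8 → slow++,fast++
(s=1,f=1) a[fast]=3≠0 swap→a[1]=3 → slow++,fast++
(s=2,f=2) a[fast]=0 → fast++
(s=2,f=3) a[fast]=1≠0 swap→a[2]=1 → slow++,fast++
(s=3,f=4) a[fast]=0 → fast++
(s=3,f=5) a[fast]=5≠0 swap→a[3]=5 → slow++,fast++
(s=4,f=6) a[fast]=0 → fast++
(s=4,f=7) a[fast]=0 → fast++
(s=4,f=8) a[fast]=0 → fast++
(s=4,f=9) a[fast]=0 → fast++
(s=4,f=10) a[fast]=0 → fast++
(s=4,f=11) a[fast]=0 → fast++

slow=4, fast=12, a=[8, 3, 1, 5, 0, 0, 0, 0, 0, 0, 0, 0, 0]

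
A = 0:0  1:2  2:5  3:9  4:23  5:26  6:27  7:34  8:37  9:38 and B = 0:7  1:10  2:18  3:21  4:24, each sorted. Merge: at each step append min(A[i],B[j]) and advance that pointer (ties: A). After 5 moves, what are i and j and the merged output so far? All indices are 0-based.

i=4, j=1, merged so far=[0, 2, 5, 7, 9]

[i=0,j=0] A[i]=0<=B[j]=7 take 0 → i++
[i=1,j=0] A[i]=2<=B[j]=7 take 2 → i++
[i=2,j=0] A[i]=5<=B[j]=7 take 5 → i++
[i=3,j=0] A[i]=9>B[j]=7 take 7 → j++
[i=3,j=1] A[i]=9<=B[j]=10 take 9 → i++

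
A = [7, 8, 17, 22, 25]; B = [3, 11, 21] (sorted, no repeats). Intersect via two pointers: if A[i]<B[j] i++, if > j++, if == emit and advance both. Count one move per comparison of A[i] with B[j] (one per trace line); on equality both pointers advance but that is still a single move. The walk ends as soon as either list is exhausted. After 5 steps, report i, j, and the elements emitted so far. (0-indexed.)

i=0 j=0: 7>3, j++
i=0 j=1: 7<11, i++
i=1 j=1: 8<11, i++
i=2 j=1: 17>11, j++
i=2 j=2: 17<21, i++

i=3, j=2, emitted=[]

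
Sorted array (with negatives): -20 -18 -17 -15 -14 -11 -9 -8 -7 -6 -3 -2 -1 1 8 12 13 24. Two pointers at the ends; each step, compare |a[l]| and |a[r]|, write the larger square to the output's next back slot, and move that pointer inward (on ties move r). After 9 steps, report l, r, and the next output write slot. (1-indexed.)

l=7, r=15, next write slot=9

l=1 r=18: |-20|<=|24| out[18]=576, r--
l=1 r=17: |-20|>|13| out[17]=400, l++
l=2 r=17: |-18|>|13| out[16]=324, l++
l=3 r=17: |-17|>|13| out[15]=289, l++
l=4 r=17: |-15|>|13| out[14]=225, l++
l=5 r=17: |-14|>|13| out[13]=196, l++
l=6 r=17: |-11|<=|13| out[12]=169, r--
l=6 r=16: |-11|<=|12| out[11]=144, r--
l=6 r=15: |-11|>|8| out[10]=121, l++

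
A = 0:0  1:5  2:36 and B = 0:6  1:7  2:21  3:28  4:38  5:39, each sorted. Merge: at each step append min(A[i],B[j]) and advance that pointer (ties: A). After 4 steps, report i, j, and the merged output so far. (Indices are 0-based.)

i=2, j=2, merged so far=[0, 5, 6, 7]

i=0 j=0: A[i]=0<=B[j]=6 take 0, i++
i=1 j=0: A[i]=5<=B[j]=6 take 5, i++
i=2 j=0: A[i]=36>B[j]=6 take 6, j++
i=2 j=1: A[i]=36>B[j]=7 take 7, j++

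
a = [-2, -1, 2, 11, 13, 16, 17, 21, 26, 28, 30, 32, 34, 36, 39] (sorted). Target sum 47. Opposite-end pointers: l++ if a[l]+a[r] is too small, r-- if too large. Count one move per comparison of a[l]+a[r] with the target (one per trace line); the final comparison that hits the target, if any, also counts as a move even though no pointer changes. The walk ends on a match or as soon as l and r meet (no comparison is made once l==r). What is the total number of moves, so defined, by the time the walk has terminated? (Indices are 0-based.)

l=0 r=14: -2+39=37 <47, l++
l=1 r=14: -1+39=38 <47, l++
l=2 r=14: 2+39=41 <47, l++
l=3 r=14: 11+39=50 >47, r--
l=3 r=13: 11+36=47, found

5 moves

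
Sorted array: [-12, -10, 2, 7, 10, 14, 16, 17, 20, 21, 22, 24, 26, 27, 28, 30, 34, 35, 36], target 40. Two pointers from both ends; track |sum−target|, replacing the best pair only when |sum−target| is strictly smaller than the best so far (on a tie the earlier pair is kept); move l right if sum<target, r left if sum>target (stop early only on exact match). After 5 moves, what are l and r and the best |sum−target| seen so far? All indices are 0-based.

l=0 r=18: -12+36=24 d=16 *, l++
l=1 r=18: -10+36=26 d=14 *, l++
l=2 r=18: 2+36=38 d=2 *, l++
l=3 r=18: 7+36=43 d=3, r--
l=3 r=17: 7+35=42 d=2, r--

l=3, r=16, best |Δ|=2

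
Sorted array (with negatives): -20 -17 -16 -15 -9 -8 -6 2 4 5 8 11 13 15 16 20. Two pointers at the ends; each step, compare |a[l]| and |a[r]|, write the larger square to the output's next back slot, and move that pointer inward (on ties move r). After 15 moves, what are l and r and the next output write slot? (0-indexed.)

[0,15] |-20|<=|20| out[15]=400 → r--
[0,14] |-20|>|16| out[14]=400 → l++
[1,14] |-17|>|16| out[13]=289 → l++
[2,14] |-16|<=|16| out[12]=256 → r--
[2,13] |-16|>|15| out[11]=256 → l++
[3,13] |-15|<=|15| out[10]=225 → r--
[3,12] |-15|>|13| out[9]=225 → l++
[4,12] |-9|<=|13| out[8]=169 → r--
[4,11] |-9|<=|11| out[7]=121 → r--
[4,10] |-9|>|8| out[6]=81 → l++
[5,10] |-8|<=|8| out[5]=64 → r--
[5,9] |-8|>|5| out[4]=64 → l++
[6,9] |-6|>|5| out[3]=36 → l++
[7,9] |2|<=|5| out[2]=25 → r--
[7,8] |2|<=|4| out[1]=16 → r--

l=7, r=7, next write slot=0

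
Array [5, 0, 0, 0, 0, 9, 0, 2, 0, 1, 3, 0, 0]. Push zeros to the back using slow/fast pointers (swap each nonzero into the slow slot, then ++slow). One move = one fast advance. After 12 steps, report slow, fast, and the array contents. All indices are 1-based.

slow=6, fast=13, a=[5, 9, 2, 1, 3, 0, 0, 0, 0, 0, 0, 0, 0]

slow=1 fast=1: a[fast]=5≠0 swap→a[1]=5, slow++,fast++
slow=2 fast=2: a[fast]=0, fast++
slow=2 fast=3: a[fast]=0, fast++
slow=2 fast=4: a[fast]=0, fast++
slow=2 fast=5: a[fast]=0, fast++
slow=2 fast=6: a[fast]=9≠0 swap→a[2]=9, slow++,fast++
slow=3 fast=7: a[fast]=0, fast++
slow=3 fast=8: a[fast]=2≠0 swap→a[3]=2, slow++,fast++
slow=4 fast=9: a[fast]=0, fast++
slow=4 fast=10: a[fast]=1≠0 swap→a[4]=1, slow++,fast++
slow=5 fast=11: a[fast]=3≠0 swap→a[5]=3, slow++,fast++
slow=6 fast=12: a[fast]=0, fast++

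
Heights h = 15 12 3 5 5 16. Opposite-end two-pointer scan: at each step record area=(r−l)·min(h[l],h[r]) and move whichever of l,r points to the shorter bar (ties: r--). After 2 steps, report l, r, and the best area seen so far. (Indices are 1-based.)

[1,6] min(15,16)*5=75 best=75 * → l++
[2,6] min(12,16)*4=48 best=75 → l++

l=3, r=6, best area=75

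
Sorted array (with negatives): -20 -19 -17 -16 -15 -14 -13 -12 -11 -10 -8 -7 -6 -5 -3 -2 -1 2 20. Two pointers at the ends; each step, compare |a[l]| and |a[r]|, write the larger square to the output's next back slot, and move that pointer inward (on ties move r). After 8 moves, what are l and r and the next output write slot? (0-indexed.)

l=7, r=17, next write slot=10

[0,18] |-20|<=|20| out[18]=400 → r--
[0,17] |-20|>|2| out[17]=400 → l++
[1,17] |-19|>|2| out[16]=361 → l++
[2,17] |-17|>|2| out[15]=289 → l++
[3,17] |-16|>|2| out[14]=256 → l++
[4,17] |-15|>|2| out[13]=225 → l++
[5,17] |-14|>|2| out[12]=196 → l++
[6,17] |-13|>|2| out[11]=169 → l++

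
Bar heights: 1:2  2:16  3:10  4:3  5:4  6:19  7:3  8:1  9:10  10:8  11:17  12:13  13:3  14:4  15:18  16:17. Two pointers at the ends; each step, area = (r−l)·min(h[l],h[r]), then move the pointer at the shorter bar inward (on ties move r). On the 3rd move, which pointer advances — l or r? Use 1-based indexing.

[1,16] min(2,17)*15=30 best=30 * → l++
[2,16] min(16,17)*14=224 best=224 * → l++
[3,16] min(10,17)*13=130 best=224 → l++

l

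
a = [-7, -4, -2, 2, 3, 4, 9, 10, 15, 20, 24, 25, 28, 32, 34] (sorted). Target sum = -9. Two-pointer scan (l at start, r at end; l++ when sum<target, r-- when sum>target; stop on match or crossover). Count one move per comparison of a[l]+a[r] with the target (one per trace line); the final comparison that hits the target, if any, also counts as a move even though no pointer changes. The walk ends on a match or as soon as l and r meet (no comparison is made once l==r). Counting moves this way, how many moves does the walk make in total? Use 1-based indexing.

13 moves

[1,15] -7+34=27 >-9 → r--
[1,14] -7+32=25 >-9 → r--
[1,13] -7+28=21 >-9 → r--
[1,12] -7+25=18 >-9 → r--
[1,11] -7+24=17 >-9 → r--
[1,10] -7+20=13 >-9 → r--
[1,9] -7+15=8 >-9 → r--
[1,8] -7+10=3 >-9 → r--
[1,7] -7+9=2 >-9 → r--
[1,6] -7+4=-3 >-9 → r--
[1,5] -7+3=-4 >-9 → r--
[1,4] -7+2=-5 >-9 → r--
[1,3] -7+-2=-9 → found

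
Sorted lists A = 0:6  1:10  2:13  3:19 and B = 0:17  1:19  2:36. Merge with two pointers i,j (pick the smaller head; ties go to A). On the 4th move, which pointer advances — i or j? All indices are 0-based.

[i=0,j=0] A[i]=6<=B[j]=17 take 6 → i++
[i=1,j=0] A[i]=10<=B[j]=17 take 10 → i++
[i=2,j=0] A[i]=13<=B[j]=17 take 13 → i++
[i=3,j=0] A[i]=19>B[j]=17 take 17 → j++

j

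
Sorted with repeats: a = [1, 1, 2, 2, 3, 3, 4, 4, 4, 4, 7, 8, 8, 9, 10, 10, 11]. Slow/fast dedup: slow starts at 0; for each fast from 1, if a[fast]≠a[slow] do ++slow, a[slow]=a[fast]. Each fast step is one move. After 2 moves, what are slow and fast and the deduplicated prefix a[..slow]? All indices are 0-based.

(s=0,f=1) a[fast]=1=a[slow] dup → fast++
(s=0,f=2) a[fast]=2≠a[slow]=1 write a[1]=2 → slow++,fast++

slow=1, fast=3, prefix=[1, 2]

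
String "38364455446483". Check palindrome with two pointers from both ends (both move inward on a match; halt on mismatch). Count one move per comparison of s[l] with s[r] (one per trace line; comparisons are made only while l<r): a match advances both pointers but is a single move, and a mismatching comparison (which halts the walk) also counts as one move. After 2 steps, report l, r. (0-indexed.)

l=2, r=11

[0,13] '3'=='3' → l++,r--
[1,12] '8'=='8' → l++,r--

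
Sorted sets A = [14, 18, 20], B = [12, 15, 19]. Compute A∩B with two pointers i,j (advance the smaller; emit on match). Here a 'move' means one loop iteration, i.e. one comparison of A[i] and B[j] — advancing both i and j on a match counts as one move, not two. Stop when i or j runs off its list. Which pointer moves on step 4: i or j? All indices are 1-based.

[i=1,j=1] 14>12 → j++
[i=1,j=2] 14<15 → i++
[i=2,j=2] 18>15 → j++
[i=2,j=3] 18<19 → i++

i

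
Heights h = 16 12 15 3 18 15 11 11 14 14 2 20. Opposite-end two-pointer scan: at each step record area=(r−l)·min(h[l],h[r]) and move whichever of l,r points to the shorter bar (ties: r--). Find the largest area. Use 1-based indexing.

[1,12] min(16,20)*11=176 best=176 * → l++
[2,12] min(12,20)*10=120 best=176 → l++
[3,12] min(15,20)*9=135 best=176 → l++
[4,12] min(3,20)*8=24 best=176 → l++
[5,12] min(18,20)*7=126 best=176 → l++
[6,12] min(15,20)*6=90 best=176 → l++
[7,12] min(11,20)*5=55 best=176 → l++
[8,12] min(11,20)*4=44 best=176 → l++
[9,12] min(14,20)*3=42 best=176 → l++
[10,12] min(14,20)*2=28 best=176 → l++
[11,12] min(2,20)*1=2 best=176 → l++

max area = 176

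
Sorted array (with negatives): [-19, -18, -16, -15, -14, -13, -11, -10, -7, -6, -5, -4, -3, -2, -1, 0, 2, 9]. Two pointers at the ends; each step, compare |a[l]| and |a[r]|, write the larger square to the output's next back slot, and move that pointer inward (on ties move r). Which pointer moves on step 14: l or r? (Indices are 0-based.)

[0,17] |-19|>|9| out[17]=361 → l++
[1,17] |-18|>|9| out[16]=324 → l++
[2,17] |-16|>|9| out[15]=256 → l++
[3,17] |-15|>|9| out[14]=225 → l++
[4,17] |-14|>|9| out[13]=196 → l++
[5,17] |-13|>|9| out[12]=169 → l++
[6,17] |-11|>|9| out[11]=121 → l++
[7,17] |-10|>|9| out[10]=100 → l++
[8,17] |-7|<=|9| out[9]=81 → r--
[8,16] |-7|>|2| out[8]=49 → l++
[9,16] |-6|>|2| out[7]=36 → l++
[10,16] |-5|>|2| out[6]=25 → l++
[11,16] |-4|>|2| out[5]=16 → l++
[12,16] |-3|>|2| out[4]=9 → l++

l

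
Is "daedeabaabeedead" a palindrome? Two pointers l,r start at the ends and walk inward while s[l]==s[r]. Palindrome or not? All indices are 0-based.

not a palindrome (mismatch at 5,10)

l=0 r=15: 'd'=='d', l++,r--
l=1 r=14: 'a'=='a', l++,r--
l=2 r=13: 'e'=='e', l++,r--
l=3 r=12: 'd'=='d', l++,r--
l=4 r=11: 'e'=='e', l++,r--
l=5 r=10: 'a'!='e', stop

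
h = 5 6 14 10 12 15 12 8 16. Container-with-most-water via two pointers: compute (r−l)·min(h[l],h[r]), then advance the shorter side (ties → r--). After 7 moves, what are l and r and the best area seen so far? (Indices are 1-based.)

[1,9] min(5,16)*8=40 best=40 * → l++
[2,9] min(6,16)*7=42 best=42 * → l++
[3,9] min(14,16)*6=84 best=84 * → l++
[4,9] min(10,16)*5=50 best=84 → l++
[5,9] min(12,16)*4=48 best=84 → l++
[6,9] min(15,16)*3=45 best=84 → l++
[7,9] min(12,16)*2=24 best=84 → l++

l=8, r=9, best area=84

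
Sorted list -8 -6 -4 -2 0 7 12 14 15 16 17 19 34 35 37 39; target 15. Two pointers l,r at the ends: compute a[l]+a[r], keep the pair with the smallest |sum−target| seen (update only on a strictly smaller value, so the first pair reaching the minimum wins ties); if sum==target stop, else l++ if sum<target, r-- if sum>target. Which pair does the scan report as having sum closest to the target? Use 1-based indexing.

pair (-4, 19) with sum 15 (|Δ|=0)

[1,16] -8+39=31 d=16 * → r--
[1,15] -8+37=29 d=14 * → r--
[1,14] -8+35=27 d=12 * → r--
[1,13] -8+34=26 d=11 * → r--
[1,12] -8+19=11 d=4 * → l++
[2,12] -6+19=13 d=2 * → l++
[3,12] -4+19=15 d=0 * → stop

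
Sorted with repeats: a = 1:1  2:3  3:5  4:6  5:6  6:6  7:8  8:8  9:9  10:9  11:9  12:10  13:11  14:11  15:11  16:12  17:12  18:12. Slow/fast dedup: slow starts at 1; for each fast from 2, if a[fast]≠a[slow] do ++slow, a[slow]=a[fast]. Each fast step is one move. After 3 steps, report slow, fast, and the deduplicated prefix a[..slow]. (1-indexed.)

slow=1 fast=2: a[fast]=3≠a[slow]=1 write a[2]=3, slow++,fast++
slow=2 fast=3: a[fast]=5≠a[slow]=3 write a[3]=5, slow++,fast++
slow=3 fast=4: a[fast]=6≠a[slow]=5 write a[4]=6, slow++,fast++

slow=4, fast=5, prefix=[1, 3, 5, 6]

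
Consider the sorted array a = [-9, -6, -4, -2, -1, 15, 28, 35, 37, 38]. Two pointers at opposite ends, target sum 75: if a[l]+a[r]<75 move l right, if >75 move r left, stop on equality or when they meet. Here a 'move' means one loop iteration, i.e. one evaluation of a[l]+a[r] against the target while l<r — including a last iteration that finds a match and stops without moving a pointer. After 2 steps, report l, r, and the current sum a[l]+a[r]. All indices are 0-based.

[0,9] -9+38=29 <75 → l++
[1,9] -6+38=32 <75 → l++

l=2, r=9, sum=34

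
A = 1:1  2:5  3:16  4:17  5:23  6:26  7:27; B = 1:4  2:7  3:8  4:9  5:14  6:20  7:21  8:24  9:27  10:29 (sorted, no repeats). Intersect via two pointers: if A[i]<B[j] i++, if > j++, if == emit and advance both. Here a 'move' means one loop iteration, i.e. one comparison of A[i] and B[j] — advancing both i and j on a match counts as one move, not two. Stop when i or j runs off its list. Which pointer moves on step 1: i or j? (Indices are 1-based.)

i

i=1 j=1: 1<4, i++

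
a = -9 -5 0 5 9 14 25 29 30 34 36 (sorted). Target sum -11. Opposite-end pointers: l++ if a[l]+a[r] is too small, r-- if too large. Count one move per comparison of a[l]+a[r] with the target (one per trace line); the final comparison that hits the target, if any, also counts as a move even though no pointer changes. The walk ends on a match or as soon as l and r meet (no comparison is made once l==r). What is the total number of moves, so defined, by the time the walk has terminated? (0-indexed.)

10 moves

l=0 r=10: -9+36=27 >-11, r--
l=0 r=9: -9+34=25 >-11, r--
l=0 r=8: -9+30=21 >-11, r--
l=0 r=7: -9+29=20 >-11, r--
l=0 r=6: -9+25=16 >-11, r--
l=0 r=5: -9+14=5 >-11, r--
l=0 r=4: -9+9=0 >-11, r--
l=0 r=3: -9+5=-4 >-11, r--
l=0 r=2: -9+0=-9 >-11, r--
l=0 r=1: -9+-5=-14 <-11, l++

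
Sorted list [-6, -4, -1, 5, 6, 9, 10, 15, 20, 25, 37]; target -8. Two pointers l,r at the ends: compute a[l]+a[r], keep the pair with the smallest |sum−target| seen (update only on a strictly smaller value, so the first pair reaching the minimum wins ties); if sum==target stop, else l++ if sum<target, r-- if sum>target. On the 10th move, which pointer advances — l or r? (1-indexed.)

[1,11] -6+37=31 d=39 * → r--
[1,10] -6+25=19 d=27 * → r--
[1,9] -6+20=14 d=22 * → r--
[1,8] -6+15=9 d=17 * → r--
[1,7] -6+10=4 d=12 * → r--
[1,6] -6+9=3 d=11 * → r--
[1,5] -6+6=0 d=8 * → r--
[1,4] -6+5=-1 d=7 * → r--
[1,3] -6+-1=-7 d=1 * → r--
[1,2] -6+-4=-10 d=2 → l++

l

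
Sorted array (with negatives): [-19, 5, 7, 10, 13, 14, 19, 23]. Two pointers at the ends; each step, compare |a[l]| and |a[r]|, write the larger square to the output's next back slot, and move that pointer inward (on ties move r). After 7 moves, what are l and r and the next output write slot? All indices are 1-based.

l=2, r=2, next write slot=1

l=1 r=8: |-19|<=|23| out[8]=529, r--
l=1 r=7: |-19|<=|19| out[7]=361, r--
l=1 r=6: |-19|>|14| out[6]=361, l++
l=2 r=6: |5|<=|14| out[5]=196, r--
l=2 r=5: |5|<=|13| out[4]=169, r--
l=2 r=4: |5|<=|10| out[3]=100, r--
l=2 r=3: |5|<=|7| out[2]=49, r--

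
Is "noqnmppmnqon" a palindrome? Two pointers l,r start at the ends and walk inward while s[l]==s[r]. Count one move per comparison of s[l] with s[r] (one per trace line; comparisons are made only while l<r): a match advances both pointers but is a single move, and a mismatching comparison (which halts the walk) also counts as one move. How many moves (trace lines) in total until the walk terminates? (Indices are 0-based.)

6 moves

l=0 r=11: 'n'=='n', l++,r--
l=1 r=10: 'o'=='o', l++,r--
l=2 r=9: 'q'=='q', l++,r--
l=3 r=8: 'n'=='n', l++,r--
l=4 r=7: 'm'=='m', l++,r--
l=5 r=6: 'p'=='p', l++,r--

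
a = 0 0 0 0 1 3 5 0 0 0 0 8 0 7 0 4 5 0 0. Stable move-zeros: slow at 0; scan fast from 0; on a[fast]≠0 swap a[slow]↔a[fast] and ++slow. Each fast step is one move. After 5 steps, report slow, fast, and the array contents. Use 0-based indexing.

(s=0,f=0) a[fast]=0 → fast++
(s=0,f=1) a[fast]=0 → fast++
(s=0,f=2) a[fast]=0 → fast++
(s=0,f=3) a[fast]=0 → fast++
(s=0,f=4) a[fast]=1≠0 swap→a[0]=1 → slow++,fast++

slow=1, fast=5, a=[1, 0, 0, 0, 0, 3, 5, 0, 0, 0, 0, 8, 0, 7, 0, 4, 5, 0, 0]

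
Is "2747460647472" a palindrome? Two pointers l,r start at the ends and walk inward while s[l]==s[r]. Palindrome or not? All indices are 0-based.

palindrome

l=0 r=12: '2'=='2', l++,r--
l=1 r=11: '7'=='7', l++,r--
l=2 r=10: '4'=='4', l++,r--
l=3 r=9: '7'=='7', l++,r--
l=4 r=8: '4'=='4', l++,r--
l=5 r=7: '6'=='6', l++,r--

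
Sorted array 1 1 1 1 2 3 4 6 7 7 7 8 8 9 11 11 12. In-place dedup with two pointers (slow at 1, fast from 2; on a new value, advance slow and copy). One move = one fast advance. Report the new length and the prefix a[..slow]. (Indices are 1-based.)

length 10; prefix = [1, 2, 3, 4, 6, 7, 8, 9, 11, 12]

(s=1,f=2) a[fast]=1=a[slow] dup → fast++
(s=1,f=3) a[fast]=1=a[slow] dup → fast++
(s=1,f=4) a[fast]=1=a[slow] dup → fast++
(s=1,f=5) a[fast]=2≠a[slow]=1 write a[2]=2 → slow++,fast++
(s=2,f=6) a[fast]=3≠a[slow]=2 write a[3]=3 → slow++,fast++
(s=3,f=7) a[fast]=4≠a[slow]=3 write a[4]=4 → slow++,fast++
(s=4,f=8) a[fast]=6≠a[slow]=4 write a[5]=6 → slow++,fast++
(s=5,f=9) a[fast]=7≠a[slow]=6 write a[6]=7 → slow++,fast++
(s=6,f=10) a[fast]=7=a[slow] dup → fast++
(s=6,f=11) a[fast]=7=a[slow] dup → fast++
(s=6,f=12) a[fast]=8≠a[slow]=7 write a[7]=8 → slow++,fast++
(s=7,f=13) a[fast]=8=a[slow] dup → fast++
(s=7,f=14) a[fast]=9≠a[slow]=8 write a[8]=9 → slow++,fast++
(s=8,f=15) a[fast]=11≠a[slow]=9 write a[9]=11 → slow++,fast++
(s=9,f=16) a[fast]=11=a[slow] dup → fast++
(s=9,f=17) a[fast]=12≠a[slow]=11 write a[10]=12 → slow++,fast++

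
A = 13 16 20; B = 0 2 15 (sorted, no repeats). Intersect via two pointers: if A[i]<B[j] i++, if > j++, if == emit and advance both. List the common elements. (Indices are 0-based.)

intersection = []

[i=0,j=0] 13>0 → j++
[i=0,j=1] 13>2 → j++
[i=0,j=2] 13<15 → i++
[i=1,j=2] 16>15 → j++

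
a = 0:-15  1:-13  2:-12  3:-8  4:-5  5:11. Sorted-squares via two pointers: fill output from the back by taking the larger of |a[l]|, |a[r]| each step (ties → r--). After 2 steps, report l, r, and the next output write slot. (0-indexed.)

l=0 r=5: |-15|>|11| out[5]=225, l++
l=1 r=5: |-13|>|11| out[4]=169, l++

l=2, r=5, next write slot=3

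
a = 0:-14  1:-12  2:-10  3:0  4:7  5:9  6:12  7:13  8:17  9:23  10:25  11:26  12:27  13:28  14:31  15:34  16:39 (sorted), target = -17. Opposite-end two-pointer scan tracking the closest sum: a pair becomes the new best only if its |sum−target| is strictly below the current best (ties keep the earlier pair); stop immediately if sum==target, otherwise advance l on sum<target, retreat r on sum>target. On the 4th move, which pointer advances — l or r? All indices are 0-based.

r

l=0 r=16: -14+39=25 d=42 *, r--
l=0 r=15: -14+34=20 d=37 *, r--
l=0 r=14: -14+31=17 d=34 *, r--
l=0 r=13: -14+28=14 d=31 *, r--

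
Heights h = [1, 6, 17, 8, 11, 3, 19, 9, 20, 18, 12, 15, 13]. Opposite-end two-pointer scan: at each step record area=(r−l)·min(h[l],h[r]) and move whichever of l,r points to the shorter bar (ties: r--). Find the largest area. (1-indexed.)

l=1 r=13: min(1,13)*12=12 best=12 *, l++
l=2 r=13: min(6,13)*11=66 best=66 *, l++
l=3 r=13: min(17,13)*10=130 best=130 *, r--
l=3 r=12: min(17,15)*9=135 best=135 *, r--
l=3 r=11: min(17,12)*8=96 best=135, r--
l=3 r=10: min(17,18)*7=119 best=135, l++
l=4 r=10: min(8,18)*6=48 best=135, l++
l=5 r=10: min(11,18)*5=55 best=135, l++
l=6 r=10: min(3,18)*4=12 best=135, l++
l=7 r=10: min(19,18)*3=54 best=135, r--
l=7 r=9: min(19,20)*2=38 best=135, l++
l=8 r=9: min(9,20)*1=9 best=135, l++

max area = 135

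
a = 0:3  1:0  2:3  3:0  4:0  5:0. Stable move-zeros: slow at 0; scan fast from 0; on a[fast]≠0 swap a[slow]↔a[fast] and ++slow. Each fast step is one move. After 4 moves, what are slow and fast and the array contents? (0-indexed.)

(s=0,f=0) a[fast]=3≠0 swap→a[0]=3 → slow++,fast++
(s=1,f=1) a[fast]=0 → fast++
(s=1,f=2) a[fast]=3≠0 swap→a[1]=3 → slow++,fast++
(s=2,f=3) a[fast]=0 → fast++

slow=2, fast=4, a=[3, 3, 0, 0, 0, 0]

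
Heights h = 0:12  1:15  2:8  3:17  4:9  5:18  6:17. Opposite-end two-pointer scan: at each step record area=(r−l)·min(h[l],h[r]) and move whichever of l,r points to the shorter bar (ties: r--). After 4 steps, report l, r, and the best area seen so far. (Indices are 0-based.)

l=3, r=5, best area=75

[0,6] min(12,17)*6=72 best=72 * → l++
[1,6] min(15,17)*5=75 best=75 * → l++
[2,6] min(8,17)*4=32 best=75 → l++
[3,6] min(17,17)*3=51 best=75 → r--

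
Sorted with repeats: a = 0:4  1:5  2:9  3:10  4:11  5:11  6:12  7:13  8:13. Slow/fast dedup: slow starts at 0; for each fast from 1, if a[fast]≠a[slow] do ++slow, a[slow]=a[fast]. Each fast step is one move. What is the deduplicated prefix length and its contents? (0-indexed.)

slow=0 fast=1: a[fast]=5≠a[slow]=4 write a[1]=5, slow++,fast++
slow=1 fast=2: a[fast]=9≠a[slow]=5 write a[2]=9, slow++,fast++
slow=2 fast=3: a[fast]=10≠a[slow]=9 write a[3]=10, slow++,fast++
slow=3 fast=4: a[fast]=11≠a[slow]=10 write a[4]=11, slow++,fast++
slow=4 fast=5: a[fast]=11=a[slow] dup, fast++
slow=4 fast=6: a[fast]=12≠a[slow]=11 write a[5]=12, slow++,fast++
slow=5 fast=7: a[fast]=13≠a[slow]=12 write a[6]=13, slow++,fast++
slow=6 fast=8: a[fast]=13=a[slow] dup, fast++

length 7; prefix = [4, 5, 9, 10, 11, 12, 13]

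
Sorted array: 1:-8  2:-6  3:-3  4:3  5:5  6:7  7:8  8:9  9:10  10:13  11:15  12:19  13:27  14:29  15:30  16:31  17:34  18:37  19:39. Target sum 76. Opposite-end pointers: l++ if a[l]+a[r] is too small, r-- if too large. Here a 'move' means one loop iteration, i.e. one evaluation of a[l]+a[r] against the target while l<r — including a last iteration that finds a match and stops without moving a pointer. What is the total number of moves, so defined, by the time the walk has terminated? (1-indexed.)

18 moves

[1,19] -8+39=31 <76 → l++
[2,19] -6+39=33 <76 → l++
[3,19] -3+39=36 <76 → l++
[4,19] 3+39=42 <76 → l++
[5,19] 5+39=44 <76 → l++
[6,19] 7+39=46 <76 → l++
[7,19] 8+39=47 <76 → l++
[8,19] 9+39=48 <76 → l++
[9,19] 10+39=49 <76 → l++
[10,19] 13+39=52 <76 → l++
[11,19] 15+39=54 <76 → l++
[12,19] 19+39=58 <76 → l++
[13,19] 27+39=66 <76 → l++
[14,19] 29+39=68 <76 → l++
[15,19] 30+39=69 <76 → l++
[16,19] 31+39=70 <76 → l++
[17,19] 34+39=73 <76 → l++
[18,19] 37+39=76 → found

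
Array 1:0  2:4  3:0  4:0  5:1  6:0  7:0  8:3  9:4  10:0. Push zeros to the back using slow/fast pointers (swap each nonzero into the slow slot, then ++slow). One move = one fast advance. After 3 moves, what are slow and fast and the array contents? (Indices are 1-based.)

slow=1 fast=1: a[fast]=0, fast++
slow=1 fast=2: a[fast]=4≠0 swap→a[1]=4, slow++,fast++
slow=2 fast=3: a[fast]=0, fast++

slow=2, fast=4, a=[4, 0, 0, 0, 1, 0, 0, 3, 4, 0]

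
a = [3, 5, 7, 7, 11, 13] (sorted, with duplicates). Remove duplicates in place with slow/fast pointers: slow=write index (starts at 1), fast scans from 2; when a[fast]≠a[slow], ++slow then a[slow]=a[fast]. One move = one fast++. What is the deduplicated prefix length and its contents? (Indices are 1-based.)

length 5; prefix = [3, 5, 7, 11, 13]

(s=1,f=2) a[fast]=5≠a[slow]=3 write a[2]=5 → slow++,fast++
(s=2,f=3) a[fast]=7≠a[slow]=5 write a[3]=7 → slow++,fast++
(s=3,f=4) a[fast]=7=a[slow] dup → fast++
(s=3,f=5) a[fast]=11≠a[slow]=7 write a[4]=11 → slow++,fast++
(s=4,f=6) a[fast]=13≠a[slow]=11 write a[5]=13 → slow++,fast++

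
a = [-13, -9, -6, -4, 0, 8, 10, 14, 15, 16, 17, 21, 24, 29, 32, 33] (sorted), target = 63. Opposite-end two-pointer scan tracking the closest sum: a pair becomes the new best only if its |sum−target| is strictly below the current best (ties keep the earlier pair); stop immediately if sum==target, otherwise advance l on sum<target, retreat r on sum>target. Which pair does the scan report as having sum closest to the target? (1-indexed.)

l=1 r=16: -13+33=20 d=43 *, l++
l=2 r=16: -9+33=24 d=39 *, l++
l=3 r=16: -6+33=27 d=36 *, l++
l=4 r=16: -4+33=29 d=34 *, l++
l=5 r=16: 0+33=33 d=30 *, l++
l=6 r=16: 8+33=41 d=22 *, l++
l=7 r=16: 10+33=43 d=20 *, l++
l=8 r=16: 14+33=47 d=16 *, l++
l=9 r=16: 15+33=48 d=15 *, l++
l=10 r=16: 16+33=49 d=14 *, l++
l=11 r=16: 17+33=50 d=13 *, l++
l=12 r=16: 21+33=54 d=9 *, l++
l=13 r=16: 24+33=57 d=6 *, l++
l=14 r=16: 29+33=62 d=1 *, l++
l=15 r=16: 32+33=65 d=2, r--

pair (29, 33) with sum 62 (|Δ|=1)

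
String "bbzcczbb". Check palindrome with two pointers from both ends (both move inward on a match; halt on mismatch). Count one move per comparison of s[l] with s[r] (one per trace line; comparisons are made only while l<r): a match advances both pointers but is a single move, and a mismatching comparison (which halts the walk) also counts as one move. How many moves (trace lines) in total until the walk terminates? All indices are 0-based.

4 moves

[0,7] 'b'=='b' → l++,r--
[1,6] 'b'=='b' → l++,r--
[2,5] 'z'=='z' → l++,r--
[3,4] 'c'=='c' → l++,r--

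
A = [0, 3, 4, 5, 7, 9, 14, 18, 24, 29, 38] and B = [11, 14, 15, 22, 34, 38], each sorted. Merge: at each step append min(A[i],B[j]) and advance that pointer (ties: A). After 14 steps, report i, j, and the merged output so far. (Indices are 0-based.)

i=0 j=0: A[i]=0<=B[j]=11 take 0, i++
i=1 j=0: A[i]=3<=B[j]=11 take 3, i++
i=2 j=0: A[i]=4<=B[j]=11 take 4, i++
i=3 j=0: A[i]=5<=B[j]=11 take 5, i++
i=4 j=0: A[i]=7<=B[j]=11 take 7, i++
i=5 j=0: A[i]=9<=B[j]=11 take 9, i++
i=6 j=0: A[i]=14>B[j]=11 take 11, j++
i=6 j=1: A[i]=14<=B[j]=14 take 14, i++
i=7 j=1: A[i]=18>B[j]=14 take 14, j++
i=7 j=2: A[i]=18>B[j]=15 take 15, j++
i=7 j=3: A[i]=18<=B[j]=22 take 18, i++
i=8 j=3: A[i]=24>B[j]=22 take 22, j++
i=8 j=4: A[i]=24<=B[j]=34 take 24, i++
i=9 j=4: A[i]=29<=B[j]=34 take 29, i++

i=10, j=4, merged so far=[0, 3, 4, 5, 7, 9, 11, 14, 14, 15, 18, 22, 24, 29]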